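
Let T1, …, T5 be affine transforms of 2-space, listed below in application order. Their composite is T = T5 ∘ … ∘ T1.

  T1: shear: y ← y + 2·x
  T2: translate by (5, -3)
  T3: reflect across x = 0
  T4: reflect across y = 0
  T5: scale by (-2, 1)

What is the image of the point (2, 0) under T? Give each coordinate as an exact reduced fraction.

T1 shear: y ← y + 2·x: (2, 0) → (2, 4)
T2 translate by (5, -3): (2, 4) → (7, 1)
T3 reflect across x = 0: (7, 1) → (-7, 1)
T4 reflect across y = 0: (-7, 1) → (-7, -1)
T5 scale by (-2, 1): (-7, -1) → (14, -1)

T(p) = (14, -1)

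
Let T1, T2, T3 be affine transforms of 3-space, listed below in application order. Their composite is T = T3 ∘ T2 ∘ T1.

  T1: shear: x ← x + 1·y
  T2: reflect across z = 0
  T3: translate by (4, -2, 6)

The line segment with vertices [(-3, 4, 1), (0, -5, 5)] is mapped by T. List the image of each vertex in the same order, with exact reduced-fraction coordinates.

image vertices: (5, 2, 5), (-1, -7, 1)

T1 shear: x ← x + 1·y: (-3, 4, 1) → (1, 4, 1); (0, -5, 5) → (-5, -5, 5)
T2 reflect across z = 0: (1, 4, 1) → (1, 4, -1); (-5, -5, 5) → (-5, -5, -5)
T3 translate by (4, -2, 6): (1, 4, -1) → (5, 2, 5); (-5, -5, -5) → (-1, -7, 1)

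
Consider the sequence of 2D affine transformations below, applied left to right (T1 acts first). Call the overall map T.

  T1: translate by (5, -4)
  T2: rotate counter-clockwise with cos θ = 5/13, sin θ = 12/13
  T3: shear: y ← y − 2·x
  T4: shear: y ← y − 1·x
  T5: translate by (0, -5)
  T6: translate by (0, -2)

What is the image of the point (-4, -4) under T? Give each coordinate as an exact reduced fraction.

T(p) = (101/13, -422/13)

T1 translate by (5, -4): (-4, -4) → (1, -8)
T2 rotate counter-clockwise with cos θ = 5/13, sin θ = 12/13: (1, -8) → (101/13, -28/13)
T3 shear: y ← y − 2·x: (101/13, -28/13) → (101/13, -230/13)
T4 shear: y ← y − 1·x: (101/13, -230/13) → (101/13, -331/13)
T5 translate by (0, -5): (101/13, -331/13) → (101/13, -396/13)
T6 translate by (0, -2): (101/13, -396/13) → (101/13, -422/13)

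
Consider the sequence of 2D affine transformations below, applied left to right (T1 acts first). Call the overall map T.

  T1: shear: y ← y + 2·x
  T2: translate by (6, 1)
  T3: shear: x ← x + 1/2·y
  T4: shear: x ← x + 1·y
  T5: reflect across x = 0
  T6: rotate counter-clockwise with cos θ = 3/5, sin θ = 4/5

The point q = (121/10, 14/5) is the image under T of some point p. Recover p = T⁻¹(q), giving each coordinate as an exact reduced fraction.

T1 = [1 0 0; 2 1 0; 0 0 1]
T2·T1 = [1 0 6; 2 1 1; 0 0 1]
T3·…·T1 = [2 1/2 13/2; 2 1 1; 0 0 1]
T4·…·T1 = [4 3/2 15/2; 2 1 1; 0 0 1]
T5·…·T1 = [-4 -3/2 -15/2; 2 1 1; 0 0 1]
T6·…·T1 = [-4 -17/10 -53/10; -2 -3/5 -27/5; 0 0 1]
det M = -1; M⁻¹ = [3/5 -17/10 -6; -2 4 11; 0 0 1]
M⁻¹ · (121/10, 14/5)ᵀ = (-7/2, -2)ᵀ

p = (-7/2, -2)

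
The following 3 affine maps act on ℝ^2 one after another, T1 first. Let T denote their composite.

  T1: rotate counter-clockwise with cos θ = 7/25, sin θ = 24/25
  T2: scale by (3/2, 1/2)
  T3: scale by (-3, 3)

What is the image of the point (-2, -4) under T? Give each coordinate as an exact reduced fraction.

T1 rotate counter-clockwise with cos θ = 7/25, sin θ = 24/25: (-2, -4) → (82/25, -76/25)
T2 scale by (3/2, 1/2): (82/25, -76/25) → (123/25, -38/25)
T3 scale by (-3, 3): (123/25, -38/25) → (-369/25, -114/25)

T(p) = (-369/25, -114/25)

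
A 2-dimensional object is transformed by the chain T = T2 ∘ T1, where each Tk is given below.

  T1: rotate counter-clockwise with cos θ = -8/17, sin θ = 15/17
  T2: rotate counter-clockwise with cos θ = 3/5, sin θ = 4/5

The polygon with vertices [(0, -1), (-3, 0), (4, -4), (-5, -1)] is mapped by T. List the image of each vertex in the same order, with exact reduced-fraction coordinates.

T1 rotate counter-clockwise with cos θ = -8/17, sin θ = 15/17: (0, -1) → (15/17, 8/17); (-3, 0) → (24/17, -45/17); (4, -4) → (28/17, 92/17); (-5, -1) → (55/17, -67/17)
T2 rotate counter-clockwise with cos θ = 3/5, sin θ = 4/5: (15/17, 8/17) → (13/85, 84/85); (24/17, -45/17) → (252/85, -39/85); (28/17, 92/17) → (-284/85, 388/85); (55/17, -67/17) → (433/85, 19/85)

image vertices: (13/85, 84/85), (252/85, -39/85), (-284/85, 388/85), (433/85, 19/85)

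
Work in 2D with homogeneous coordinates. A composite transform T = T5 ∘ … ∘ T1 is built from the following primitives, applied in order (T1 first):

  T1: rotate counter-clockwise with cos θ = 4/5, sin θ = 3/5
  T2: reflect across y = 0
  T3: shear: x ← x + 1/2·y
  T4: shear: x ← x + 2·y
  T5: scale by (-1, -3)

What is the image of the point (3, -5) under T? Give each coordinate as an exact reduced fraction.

T(p) = (-109/10, -33/5)

T1 rotate counter-clockwise with cos θ = 4/5, sin θ = 3/5: (3, -5) → (27/5, -11/5)
T2 reflect across y = 0: (27/5, -11/5) → (27/5, 11/5)
T3 shear: x ← x + 1/2·y: (27/5, 11/5) → (13/2, 11/5)
T4 shear: x ← x + 2·y: (13/2, 11/5) → (109/10, 11/5)
T5 scale by (-1, -3): (109/10, 11/5) → (-109/10, -33/5)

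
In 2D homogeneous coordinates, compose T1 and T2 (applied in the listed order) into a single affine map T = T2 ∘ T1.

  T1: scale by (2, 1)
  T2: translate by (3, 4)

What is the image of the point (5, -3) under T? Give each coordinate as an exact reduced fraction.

T(p) = (13, 1)

T1 scale by (2, 1): (5, -3) → (10, -3)
T2 translate by (3, 4): (10, -3) → (13, 1)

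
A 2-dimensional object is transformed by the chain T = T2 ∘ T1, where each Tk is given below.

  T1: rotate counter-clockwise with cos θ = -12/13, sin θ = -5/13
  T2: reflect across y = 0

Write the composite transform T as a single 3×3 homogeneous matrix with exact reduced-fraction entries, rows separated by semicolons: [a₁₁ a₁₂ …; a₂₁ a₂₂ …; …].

T1 = [-12/13 5/13 0; -5/13 -12/13 0; 0 0 1]
T2·T1 = [-12/13 5/13 0; 5/13 12/13 0; 0 0 1]

T = [-12/13 5/13 0; 5/13 12/13 0; 0 0 1]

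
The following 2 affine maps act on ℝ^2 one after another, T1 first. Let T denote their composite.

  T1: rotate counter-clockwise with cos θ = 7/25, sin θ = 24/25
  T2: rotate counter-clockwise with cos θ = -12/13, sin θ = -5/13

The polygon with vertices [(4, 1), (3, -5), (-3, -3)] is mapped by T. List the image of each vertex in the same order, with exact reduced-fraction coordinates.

image vertices: (467/325, -1256/325), (-1507/325, -1149/325), (-1077/325, 861/325)

T1 rotate counter-clockwise with cos θ = 7/25, sin θ = 24/25: (4, 1) → (4/25, 103/25); (3, -5) → (141/25, 37/25); (-3, -3) → (51/25, -93/25)
T2 rotate counter-clockwise with cos θ = -12/13, sin θ = -5/13: (4/25, 103/25) → (467/325, -1256/325); (141/25, 37/25) → (-1507/325, -1149/325); (51/25, -93/25) → (-1077/325, 861/325)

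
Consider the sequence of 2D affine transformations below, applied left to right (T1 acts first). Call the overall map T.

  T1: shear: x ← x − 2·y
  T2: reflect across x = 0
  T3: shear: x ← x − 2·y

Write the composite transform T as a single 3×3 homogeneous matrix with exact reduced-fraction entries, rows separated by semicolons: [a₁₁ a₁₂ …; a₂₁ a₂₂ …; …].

T = [-1 0 0; 0 1 0; 0 0 1]

T1 = [1 -2 0; 0 1 0; 0 0 1]
T2·T1 = [-1 2 0; 0 1 0; 0 0 1]
T3·…·T1 = [-1 0 0; 0 1 0; 0 0 1]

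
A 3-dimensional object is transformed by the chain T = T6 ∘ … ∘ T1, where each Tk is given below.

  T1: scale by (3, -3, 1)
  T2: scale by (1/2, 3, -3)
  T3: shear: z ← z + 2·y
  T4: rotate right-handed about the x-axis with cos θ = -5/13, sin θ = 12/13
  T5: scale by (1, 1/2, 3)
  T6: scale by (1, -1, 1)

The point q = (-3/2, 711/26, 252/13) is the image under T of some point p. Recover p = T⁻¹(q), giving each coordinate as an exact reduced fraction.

p = (-1, -3, 2)

T1 = [3 0 0 0; 0 -3 0 0; 0 0 1 0; 0 0 0 1]
T2·T1 = [3/2 0 0 0; 0 -9 0 0; 0 0 -3 0; 0 0 0 1]
T3·…·T1 = [3/2 0 0 0; 0 -9 0 0; 0 -18 -3 0; 0 0 0 1]
T4·…·T1 = [3/2 0 0 0; 0 261/13 36/13 0; 0 -18/13 15/13 0; 0 0 0 1]
T5·…·T1 = [3/2 0 0 0; 0 261/26 18/13 0; 0 -54/13 45/13 0; 0 0 0 1]
T6·…·T1 = [3/2 0 0 0; 0 -261/26 -18/13 0; 0 -54/13 45/13 0; 0 0 0 1]
det M = -243/4; M⁻¹ = [2/3 0 0 0; 0 -10/117 -4/117 0; 0 -4/39 29/117 0; 0 0 0 1]
M⁻¹ · (-3/2, 711/26, 252/13)ᵀ = (-1, -3, 2)ᵀ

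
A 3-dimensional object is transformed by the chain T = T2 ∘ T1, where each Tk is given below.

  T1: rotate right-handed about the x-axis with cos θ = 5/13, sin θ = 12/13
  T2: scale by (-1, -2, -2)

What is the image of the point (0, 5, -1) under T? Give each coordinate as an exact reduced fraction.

T1 rotate right-handed about the x-axis with cos θ = 5/13, sin θ = 12/13: (0, 5, -1) → (0, 37/13, 55/13)
T2 scale by (-1, -2, -2): (0, 37/13, 55/13) → (0, -74/13, -110/13)

T(p) = (0, -74/13, -110/13)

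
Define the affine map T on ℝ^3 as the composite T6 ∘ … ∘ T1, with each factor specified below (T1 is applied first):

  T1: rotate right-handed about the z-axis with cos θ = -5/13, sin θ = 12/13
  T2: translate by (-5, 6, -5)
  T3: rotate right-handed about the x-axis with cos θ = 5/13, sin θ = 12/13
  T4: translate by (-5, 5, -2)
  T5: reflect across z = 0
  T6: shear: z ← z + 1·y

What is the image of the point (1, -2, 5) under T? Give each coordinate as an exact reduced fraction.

T1 rotate right-handed about the z-axis with cos θ = -5/13, sin θ = 12/13: (1, -2, 5) → (19/13, 22/13, 5)
T2 translate by (-5, 6, -5): (19/13, 22/13, 5) → (-46/13, 100/13, 0)
T3 rotate right-handed about the x-axis with cos θ = 5/13, sin θ = 12/13: (-46/13, 100/13, 0) → (-46/13, 500/169, 1200/169)
T4 translate by (-5, 5, -2): (-46/13, 500/169, 1200/169) → (-111/13, 1345/169, 862/169)
T5 reflect across z = 0: (-111/13, 1345/169, 862/169) → (-111/13, 1345/169, -862/169)
T6 shear: z ← z + 1·y: (-111/13, 1345/169, -862/169) → (-111/13, 1345/169, 483/169)

T(p) = (-111/13, 1345/169, 483/169)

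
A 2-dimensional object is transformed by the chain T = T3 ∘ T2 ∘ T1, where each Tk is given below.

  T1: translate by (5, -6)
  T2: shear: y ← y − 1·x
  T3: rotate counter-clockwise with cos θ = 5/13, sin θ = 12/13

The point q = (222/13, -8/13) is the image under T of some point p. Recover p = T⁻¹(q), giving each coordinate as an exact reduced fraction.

T1 = [1 0 5; 0 1 -6; 0 0 1]
T2·T1 = [1 0 5; -1 1 -11; 0 0 1]
T3·…·T1 = [17/13 -12/13 157/13; 7/13 5/13 5/13; 0 0 1]
det M = 1; M⁻¹ = [5/13 12/13 -5; -7/13 17/13 6; 0 0 1]
M⁻¹ · (222/13, -8/13)ᵀ = (1, -4)ᵀ

p = (1, -4)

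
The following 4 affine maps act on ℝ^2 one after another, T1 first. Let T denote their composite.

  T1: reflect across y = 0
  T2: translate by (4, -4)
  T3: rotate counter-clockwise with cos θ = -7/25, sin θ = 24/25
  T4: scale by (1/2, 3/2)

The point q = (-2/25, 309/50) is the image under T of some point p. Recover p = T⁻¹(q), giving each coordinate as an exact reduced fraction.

p = (0, -3)

T1 = [1 0 0; 0 -1 0; 0 0 1]
T2·T1 = [1 0 4; 0 -1 -4; 0 0 1]
T3·…·T1 = [-7/25 24/25 68/25; 24/25 7/25 124/25; 0 0 1]
T4·…·T1 = [-7/50 12/25 34/25; 36/25 21/50 186/25; 0 0 1]
det M = -3/4; M⁻¹ = [-14/25 16/25 -4; 48/25 14/75 -4; 0 0 1]
M⁻¹ · (-2/25, 309/50)ᵀ = (0, -3)ᵀ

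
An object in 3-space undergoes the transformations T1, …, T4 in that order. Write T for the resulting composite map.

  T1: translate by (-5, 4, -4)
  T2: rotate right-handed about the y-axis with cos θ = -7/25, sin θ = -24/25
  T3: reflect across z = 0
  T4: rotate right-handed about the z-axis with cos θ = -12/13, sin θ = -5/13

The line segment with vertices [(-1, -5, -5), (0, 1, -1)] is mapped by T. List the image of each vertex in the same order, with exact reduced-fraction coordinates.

image vertices: (-3221/325, -198/65, 81/25), (-19/5, -7, 17/5)

T1 translate by (-5, 4, -4): (-1, -5, -5) → (-6, -1, -9); (0, 1, -1) → (-5, 5, -5)
T2 rotate right-handed about the y-axis with cos θ = -7/25, sin θ = -24/25: (-6, -1, -9) → (258/25, -1, -81/25); (-5, 5, -5) → (31/5, 5, -17/5)
T3 reflect across z = 0: (258/25, -1, -81/25) → (258/25, -1, 81/25); (31/5, 5, -17/5) → (31/5, 5, 17/5)
T4 rotate right-handed about the z-axis with cos θ = -12/13, sin θ = -5/13: (258/25, -1, 81/25) → (-3221/325, -198/65, 81/25); (31/5, 5, 17/5) → (-19/5, -7, 17/5)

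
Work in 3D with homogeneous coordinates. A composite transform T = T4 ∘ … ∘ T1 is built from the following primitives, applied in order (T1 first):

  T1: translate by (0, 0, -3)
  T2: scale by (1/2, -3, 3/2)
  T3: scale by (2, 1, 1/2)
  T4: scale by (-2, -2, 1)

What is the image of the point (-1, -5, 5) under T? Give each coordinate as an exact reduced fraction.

T1 translate by (0, 0, -3): (-1, -5, 5) → (-1, -5, 2)
T2 scale by (1/2, -3, 3/2): (-1, -5, 2) → (-1/2, 15, 3)
T3 scale by (2, 1, 1/2): (-1/2, 15, 3) → (-1, 15, 3/2)
T4 scale by (-2, -2, 1): (-1, 15, 3/2) → (2, -30, 3/2)

T(p) = (2, -30, 3/2)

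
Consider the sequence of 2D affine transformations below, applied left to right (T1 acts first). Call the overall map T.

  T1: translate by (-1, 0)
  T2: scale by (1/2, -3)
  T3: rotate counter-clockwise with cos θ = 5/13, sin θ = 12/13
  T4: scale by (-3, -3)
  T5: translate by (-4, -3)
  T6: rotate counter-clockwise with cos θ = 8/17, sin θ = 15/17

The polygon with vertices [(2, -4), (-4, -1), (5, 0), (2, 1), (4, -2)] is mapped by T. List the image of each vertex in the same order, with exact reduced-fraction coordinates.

image vertices: (6535/221, 7383/442), (658/221, 2901/442), (1009/221, -2118/221), (-1160/221, -5217/442), (3877/221, 1317/442)

T1 translate by (-1, 0): (2, -4) → (1, -4); (-4, -1) → (-5, -1); (5, 0) → (4, 0); (2, 1) → (1, 1); (4, -2) → (3, -2)
T2 scale by (1/2, -3): (1, -4) → (1/2, 12); (-5, -1) → (-5/2, 3); (4, 0) → (2, 0); (1, 1) → (1/2, -3); (3, -2) → (3/2, 6)
T3 rotate counter-clockwise with cos θ = 5/13, sin θ = 12/13: (1/2, 12) → (-283/26, 66/13); (-5/2, 3) → (-97/26, -15/13); (2, 0) → (10/13, 24/13); (1/2, -3) → (77/26, -9/13); (3/2, 6) → (-129/26, 48/13)
T4 scale by (-3, -3): (-283/26, 66/13) → (849/26, -198/13); (-97/26, -15/13) → (291/26, 45/13); (10/13, 24/13) → (-30/13, -72/13); (77/26, -9/13) → (-231/26, 27/13); (-129/26, 48/13) → (387/26, -144/13)
T5 translate by (-4, -3): (849/26, -198/13) → (745/26, -237/13); (291/26, 45/13) → (187/26, 6/13); (-30/13, -72/13) → (-82/13, -111/13); (-231/26, 27/13) → (-335/26, -12/13); (387/26, -144/13) → (283/26, -183/13)
T6 rotate counter-clockwise with cos θ = 8/17, sin θ = 15/17: (745/26, -237/13) → (6535/221, 7383/442); (187/26, 6/13) → (658/221, 2901/442); (-82/13, -111/13) → (1009/221, -2118/221); (-335/26, -12/13) → (-1160/221, -5217/442); (283/26, -183/13) → (3877/221, 1317/442)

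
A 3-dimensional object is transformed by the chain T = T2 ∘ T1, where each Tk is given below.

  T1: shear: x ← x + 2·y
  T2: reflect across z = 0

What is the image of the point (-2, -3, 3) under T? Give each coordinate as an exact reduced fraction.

T(p) = (-8, -3, -3)

T1 shear: x ← x + 2·y: (-2, -3, 3) → (-8, -3, 3)
T2 reflect across z = 0: (-8, -3, 3) → (-8, -3, -3)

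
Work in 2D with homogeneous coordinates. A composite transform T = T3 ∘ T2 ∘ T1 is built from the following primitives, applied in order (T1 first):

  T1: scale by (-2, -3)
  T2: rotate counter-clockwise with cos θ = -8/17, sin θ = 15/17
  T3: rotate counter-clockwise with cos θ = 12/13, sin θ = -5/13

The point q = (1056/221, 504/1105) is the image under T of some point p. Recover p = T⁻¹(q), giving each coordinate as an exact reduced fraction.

T1 = [-2 0 0; 0 -3 0; 0 0 1]
T2·T1 = [16/17 45/17 0; -30/17 24/17 0; 0 0 1]
T3·…·T1 = [42/221 660/221 0; -440/221 63/221 0; 0 0 1]
det M = 6; M⁻¹ = [21/442 -110/221 0; 220/663 7/221 0; 0 0 1]
M⁻¹ · (1056/221, 504/1105)ᵀ = (0, 8/5)ᵀ

p = (0, 8/5)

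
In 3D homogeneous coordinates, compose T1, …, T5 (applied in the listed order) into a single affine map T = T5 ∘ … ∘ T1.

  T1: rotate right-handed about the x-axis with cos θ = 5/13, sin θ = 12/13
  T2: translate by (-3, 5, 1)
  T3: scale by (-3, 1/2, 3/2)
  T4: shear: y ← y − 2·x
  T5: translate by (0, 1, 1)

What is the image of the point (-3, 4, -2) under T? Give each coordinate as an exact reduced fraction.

T(p) = (18, -801/26, 179/26)

T1 rotate right-handed about the x-axis with cos θ = 5/13, sin θ = 12/13: (-3, 4, -2) → (-3, 44/13, 38/13)
T2 translate by (-3, 5, 1): (-3, 44/13, 38/13) → (-6, 109/13, 51/13)
T3 scale by (-3, 1/2, 3/2): (-6, 109/13, 51/13) → (18, 109/26, 153/26)
T4 shear: y ← y − 2·x: (18, 109/26, 153/26) → (18, -827/26, 153/26)
T5 translate by (0, 1, 1): (18, -827/26, 153/26) → (18, -801/26, 179/26)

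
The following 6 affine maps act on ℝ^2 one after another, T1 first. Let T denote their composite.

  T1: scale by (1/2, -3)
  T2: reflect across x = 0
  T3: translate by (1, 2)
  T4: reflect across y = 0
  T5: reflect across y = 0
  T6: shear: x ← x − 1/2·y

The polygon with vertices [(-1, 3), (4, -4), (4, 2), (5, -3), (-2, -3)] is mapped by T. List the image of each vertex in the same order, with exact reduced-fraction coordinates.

image vertices: (5, -7), (-8, 14), (1, -4), (-7, 11), (-7/2, 11)

T1 scale by (1/2, -3): (-1, 3) → (-1/2, -9); (4, -4) → (2, 12); (4, 2) → (2, -6); (5, -3) → (5/2, 9); (-2, -3) → (-1, 9)
T2 reflect across x = 0: (-1/2, -9) → (1/2, -9); (2, 12) → (-2, 12); (2, -6) → (-2, -6); (5/2, 9) → (-5/2, 9); (-1, 9) → (1, 9)
T3 translate by (1, 2): (1/2, -9) → (3/2, -7); (-2, 12) → (-1, 14); (-2, -6) → (-1, -4); (-5/2, 9) → (-3/2, 11); (1, 9) → (2, 11)
T4 reflect across y = 0: (3/2, -7) → (3/2, 7); (-1, 14) → (-1, -14); (-1, -4) → (-1, 4); (-3/2, 11) → (-3/2, -11); (2, 11) → (2, -11)
T5 reflect across y = 0: (3/2, 7) → (3/2, -7); (-1, -14) → (-1, 14); (-1, 4) → (-1, -4); (-3/2, -11) → (-3/2, 11); (2, -11) → (2, 11)
T6 shear: x ← x − 1/2·y: (3/2, -7) → (5, -7); (-1, 14) → (-8, 14); (-1, -4) → (1, -4); (-3/2, 11) → (-7, 11); (2, 11) → (-7/2, 11)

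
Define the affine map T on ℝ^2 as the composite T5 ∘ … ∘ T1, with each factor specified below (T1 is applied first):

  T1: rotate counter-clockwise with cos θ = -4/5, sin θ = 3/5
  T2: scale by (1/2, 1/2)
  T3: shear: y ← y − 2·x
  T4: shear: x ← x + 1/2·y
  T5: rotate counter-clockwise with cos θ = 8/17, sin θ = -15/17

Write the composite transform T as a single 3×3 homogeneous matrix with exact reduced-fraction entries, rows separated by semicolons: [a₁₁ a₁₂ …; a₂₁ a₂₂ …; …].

T1 = [-4/5 -3/5 0; 3/5 -4/5 0; 0 0 1]
T2·T1 = [-2/5 -3/10 0; 3/10 -2/5 0; 0 0 1]
T3·…·T1 = [-2/5 -3/10 0; 11/10 1/5 0; 0 0 1]
T4·…·T1 = [3/20 -1/5 0; 11/10 1/5 0; 0 0 1]
T5·…·T1 = [177/170 7/85 0; 131/340 23/85 0; 0 0 1]

T = [177/170 7/85 0; 131/340 23/85 0; 0 0 1]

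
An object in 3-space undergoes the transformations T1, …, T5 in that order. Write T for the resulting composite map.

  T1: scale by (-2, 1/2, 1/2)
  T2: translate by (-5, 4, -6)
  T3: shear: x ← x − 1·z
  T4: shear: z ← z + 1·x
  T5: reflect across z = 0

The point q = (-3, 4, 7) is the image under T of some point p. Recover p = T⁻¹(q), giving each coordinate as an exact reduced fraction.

T1 = [-2 0 0 0; 0 1/2 0 0; 0 0 1/2 0; 0 0 0 1]
T2·T1 = [-2 0 0 -5; 0 1/2 0 4; 0 0 1/2 -6; 0 0 0 1]
T3·…·T1 = [-2 0 -1/2 1; 0 1/2 0 4; 0 0 1/2 -6; 0 0 0 1]
T4·…·T1 = [-2 0 -1/2 1; 0 1/2 0 4; -2 0 0 -5; 0 0 0 1]
T5·…·T1 = [-2 0 -1/2 1; 0 1/2 0 4; 2 0 0 5; 0 0 0 1]
det M = 1/2; M⁻¹ = [0 0 1/2 -5/2; 0 2 0 -8; -2 0 -2 12; 0 0 0 1]
M⁻¹ · (-3, 4, 7)ᵀ = (1, 0, 4)ᵀ

p = (1, 0, 4)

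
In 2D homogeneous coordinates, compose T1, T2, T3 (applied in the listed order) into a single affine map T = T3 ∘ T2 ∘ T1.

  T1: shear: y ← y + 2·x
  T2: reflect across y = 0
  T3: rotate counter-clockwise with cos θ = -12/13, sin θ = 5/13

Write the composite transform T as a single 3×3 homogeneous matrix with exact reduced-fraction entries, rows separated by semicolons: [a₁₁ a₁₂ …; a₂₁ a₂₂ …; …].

T1 = [1 0 0; 2 1 0; 0 0 1]
T2·T1 = [1 0 0; -2 -1 0; 0 0 1]
T3·…·T1 = [-2/13 5/13 0; 29/13 12/13 0; 0 0 1]

T = [-2/13 5/13 0; 29/13 12/13 0; 0 0 1]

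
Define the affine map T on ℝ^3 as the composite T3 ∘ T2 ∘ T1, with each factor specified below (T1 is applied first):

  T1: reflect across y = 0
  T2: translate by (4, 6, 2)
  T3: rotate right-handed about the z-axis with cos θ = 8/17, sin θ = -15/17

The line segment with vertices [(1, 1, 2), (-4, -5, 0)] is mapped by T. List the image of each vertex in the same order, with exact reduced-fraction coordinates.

T1 reflect across y = 0: (1, 1, 2) → (1, -1, 2); (-4, -5, 0) → (-4, 5, 0)
T2 translate by (4, 6, 2): (1, -1, 2) → (5, 5, 4); (-4, 5, 0) → (0, 11, 2)
T3 rotate right-handed about the z-axis with cos θ = 8/17, sin θ = -15/17: (5, 5, 4) → (115/17, -35/17, 4); (0, 11, 2) → (165/17, 88/17, 2)

image vertices: (115/17, -35/17, 4), (165/17, 88/17, 2)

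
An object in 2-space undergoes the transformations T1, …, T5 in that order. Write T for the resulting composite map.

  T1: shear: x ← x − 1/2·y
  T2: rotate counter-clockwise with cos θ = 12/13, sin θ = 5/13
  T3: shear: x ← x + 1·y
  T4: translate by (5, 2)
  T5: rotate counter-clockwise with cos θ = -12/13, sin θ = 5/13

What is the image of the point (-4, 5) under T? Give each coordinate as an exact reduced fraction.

T(p) = (-283/338, -1389/338)

T1 shear: x ← x − 1/2·y: (-4, 5) → (-13/2, 5)
T2 rotate counter-clockwise with cos θ = 12/13, sin θ = 5/13: (-13/2, 5) → (-103/13, 55/26)
T3 shear: x ← x + 1·y: (-103/13, 55/26) → (-151/26, 55/26)
T4 translate by (5, 2): (-151/26, 55/26) → (-21/26, 107/26)
T5 rotate counter-clockwise with cos θ = -12/13, sin θ = 5/13: (-21/26, 107/26) → (-283/338, -1389/338)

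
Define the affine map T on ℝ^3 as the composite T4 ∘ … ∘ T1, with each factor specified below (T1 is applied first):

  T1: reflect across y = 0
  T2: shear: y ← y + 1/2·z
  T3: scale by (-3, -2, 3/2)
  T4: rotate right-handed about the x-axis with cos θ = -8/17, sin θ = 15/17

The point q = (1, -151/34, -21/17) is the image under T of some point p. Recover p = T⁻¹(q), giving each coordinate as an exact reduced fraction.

p = (-1/3, 2, 3)

T1 = [1 0 0 0; 0 -1 0 0; 0 0 1 0; 0 0 0 1]
T2·T1 = [1 0 0 0; 0 -1 1/2 0; 0 0 1 0; 0 0 0 1]
T3·…·T1 = [-3 0 0 0; 0 2 -1 0; 0 0 3/2 0; 0 0 0 1]
T4·…·T1 = [-3 0 0 0; 0 -16/17 -29/34 0; 0 30/17 -27/17 0; 0 0 0 1]
det M = -9; M⁻¹ = [-1/3 0 0 0; 0 -9/17 29/102 0; 0 -10/17 -16/51 0; 0 0 0 1]
M⁻¹ · (1, -151/34, -21/17)ᵀ = (-1/3, 2, 3)ᵀ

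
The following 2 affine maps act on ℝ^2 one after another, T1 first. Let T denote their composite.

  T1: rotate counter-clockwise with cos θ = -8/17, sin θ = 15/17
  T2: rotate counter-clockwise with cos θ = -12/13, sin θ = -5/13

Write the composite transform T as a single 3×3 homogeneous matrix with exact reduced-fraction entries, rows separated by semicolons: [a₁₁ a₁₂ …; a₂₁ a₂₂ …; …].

T1 = [-8/17 -15/17 0; 15/17 -8/17 0; 0 0 1]
T2·T1 = [171/221 140/221 0; -140/221 171/221 0; 0 0 1]

T = [171/221 140/221 0; -140/221 171/221 0; 0 0 1]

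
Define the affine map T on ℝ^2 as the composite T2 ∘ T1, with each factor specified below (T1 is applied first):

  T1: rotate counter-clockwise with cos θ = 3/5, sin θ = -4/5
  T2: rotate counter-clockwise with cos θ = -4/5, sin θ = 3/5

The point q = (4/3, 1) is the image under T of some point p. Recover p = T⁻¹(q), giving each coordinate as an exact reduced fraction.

T1 = [3/5 4/5 0; -4/5 3/5 0; 0 0 1]
T2·T1 = [0 -1 0; 1 0 0; 0 0 1]
det M = 1; M⁻¹ = [0 1 0; -1 0 0; 0 0 1]
M⁻¹ · (4/3, 1)ᵀ = (1, -4/3)ᵀ

p = (1, -4/3)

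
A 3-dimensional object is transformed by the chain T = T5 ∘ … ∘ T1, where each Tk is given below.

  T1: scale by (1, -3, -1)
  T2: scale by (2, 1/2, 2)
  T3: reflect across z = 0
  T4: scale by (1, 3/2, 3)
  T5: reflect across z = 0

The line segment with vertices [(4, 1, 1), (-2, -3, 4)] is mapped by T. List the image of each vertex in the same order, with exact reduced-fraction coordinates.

T1 scale by (1, -3, -1): (4, 1, 1) → (4, -3, -1); (-2, -3, 4) → (-2, 9, -4)
T2 scale by (2, 1/2, 2): (4, -3, -1) → (8, -3/2, -2); (-2, 9, -4) → (-4, 9/2, -8)
T3 reflect across z = 0: (8, -3/2, -2) → (8, -3/2, 2); (-4, 9/2, -8) → (-4, 9/2, 8)
T4 scale by (1, 3/2, 3): (8, -3/2, 2) → (8, -9/4, 6); (-4, 9/2, 8) → (-4, 27/4, 24)
T5 reflect across z = 0: (8, -9/4, 6) → (8, -9/4, -6); (-4, 27/4, 24) → (-4, 27/4, -24)

image vertices: (8, -9/4, -6), (-4, 27/4, -24)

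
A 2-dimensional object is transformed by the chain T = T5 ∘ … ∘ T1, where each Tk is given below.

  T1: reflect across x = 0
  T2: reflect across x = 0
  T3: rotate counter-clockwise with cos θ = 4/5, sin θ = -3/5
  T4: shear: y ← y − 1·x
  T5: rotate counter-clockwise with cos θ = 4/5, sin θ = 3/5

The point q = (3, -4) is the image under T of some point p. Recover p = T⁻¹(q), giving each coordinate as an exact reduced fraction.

T1 = [-1 0 0; 0 1 0; 0 0 1]
T2·T1 = [1 0 0; 0 1 0; 0 0 1]
T3·…·T1 = [4/5 3/5 0; -3/5 4/5 0; 0 0 1]
T4·…·T1 = [4/5 3/5 0; -7/5 1/5 0; 0 0 1]
T5·…·T1 = [37/25 9/25 0; -16/25 13/25 0; 0 0 1]
det M = 1; M⁻¹ = [13/25 -9/25 0; 16/25 37/25 0; 0 0 1]
M⁻¹ · (3, -4)ᵀ = (3, -4)ᵀ

p = (3, -4)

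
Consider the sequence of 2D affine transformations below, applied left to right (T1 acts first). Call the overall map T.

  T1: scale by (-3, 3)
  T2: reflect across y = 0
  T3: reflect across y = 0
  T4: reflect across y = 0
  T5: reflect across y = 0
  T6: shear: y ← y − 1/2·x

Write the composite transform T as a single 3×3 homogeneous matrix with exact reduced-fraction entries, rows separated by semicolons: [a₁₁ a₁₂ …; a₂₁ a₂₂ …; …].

T1 = [-3 0 0; 0 3 0; 0 0 1]
T2·T1 = [-3 0 0; 0 -3 0; 0 0 1]
T3·…·T1 = [-3 0 0; 0 3 0; 0 0 1]
T4·…·T1 = [-3 0 0; 0 -3 0; 0 0 1]
T5·…·T1 = [-3 0 0; 0 3 0; 0 0 1]
T6·…·T1 = [-3 0 0; 3/2 3 0; 0 0 1]

T = [-3 0 0; 3/2 3 0; 0 0 1]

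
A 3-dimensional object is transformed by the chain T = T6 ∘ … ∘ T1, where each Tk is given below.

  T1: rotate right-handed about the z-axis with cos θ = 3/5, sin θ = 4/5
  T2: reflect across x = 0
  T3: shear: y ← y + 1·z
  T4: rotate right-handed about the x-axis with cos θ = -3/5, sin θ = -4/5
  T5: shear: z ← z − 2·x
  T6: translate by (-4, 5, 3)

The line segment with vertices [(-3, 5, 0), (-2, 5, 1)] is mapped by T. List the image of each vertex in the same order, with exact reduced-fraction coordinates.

image vertices: (9/5, 116/25, -227/25), (6/5, 109/25, -248/25)

T1 rotate right-handed about the z-axis with cos θ = 3/5, sin θ = 4/5: (-3, 5, 0) → (-29/5, 3/5, 0); (-2, 5, 1) → (-26/5, 7/5, 1)
T2 reflect across x = 0: (-29/5, 3/5, 0) → (29/5, 3/5, 0); (-26/5, 7/5, 1) → (26/5, 7/5, 1)
T3 shear: y ← y + 1·z: (29/5, 3/5, 0) → (29/5, 3/5, 0); (26/5, 7/5, 1) → (26/5, 12/5, 1)
T4 rotate right-handed about the x-axis with cos θ = -3/5, sin θ = -4/5: (29/5, 3/5, 0) → (29/5, -9/25, -12/25); (26/5, 12/5, 1) → (26/5, -16/25, -63/25)
T5 shear: z ← z − 2·x: (29/5, -9/25, -12/25) → (29/5, -9/25, -302/25); (26/5, -16/25, -63/25) → (26/5, -16/25, -323/25)
T6 translate by (-4, 5, 3): (29/5, -9/25, -302/25) → (9/5, 116/25, -227/25); (26/5, -16/25, -323/25) → (6/5, 109/25, -248/25)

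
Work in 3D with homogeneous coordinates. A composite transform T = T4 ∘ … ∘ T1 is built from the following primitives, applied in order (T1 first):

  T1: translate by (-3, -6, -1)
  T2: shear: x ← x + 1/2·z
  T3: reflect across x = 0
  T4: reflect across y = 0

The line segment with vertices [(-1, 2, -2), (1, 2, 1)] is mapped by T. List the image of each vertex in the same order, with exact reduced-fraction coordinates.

image vertices: (11/2, 4, -3), (2, 4, 0)

T1 translate by (-3, -6, -1): (-1, 2, -2) → (-4, -4, -3); (1, 2, 1) → (-2, -4, 0)
T2 shear: x ← x + 1/2·z: (-4, -4, -3) → (-11/2, -4, -3); (-2, -4, 0) → (-2, -4, 0)
T3 reflect across x = 0: (-11/2, -4, -3) → (11/2, -4, -3); (-2, -4, 0) → (2, -4, 0)
T4 reflect across y = 0: (11/2, -4, -3) → (11/2, 4, -3); (2, -4, 0) → (2, 4, 0)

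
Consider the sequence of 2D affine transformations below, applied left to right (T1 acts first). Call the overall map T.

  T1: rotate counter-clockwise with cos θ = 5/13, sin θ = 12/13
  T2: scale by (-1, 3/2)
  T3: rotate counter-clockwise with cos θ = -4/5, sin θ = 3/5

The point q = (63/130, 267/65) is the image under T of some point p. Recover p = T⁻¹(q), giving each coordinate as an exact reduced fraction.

p = (-3, 1)

T1 = [5/13 -12/13 0; 12/13 5/13 0; 0 0 1]
T2·T1 = [-5/13 12/13 0; 18/13 15/26 0; 0 0 1]
T3·…·T1 = [-34/65 -141/130 0; -87/65 6/65 0; 0 0 1]
det M = -3/2; M⁻¹ = [-4/65 -47/65 0; -58/65 68/195 0; 0 0 1]
M⁻¹ · (63/130, 267/65)ᵀ = (-3, 1)ᵀ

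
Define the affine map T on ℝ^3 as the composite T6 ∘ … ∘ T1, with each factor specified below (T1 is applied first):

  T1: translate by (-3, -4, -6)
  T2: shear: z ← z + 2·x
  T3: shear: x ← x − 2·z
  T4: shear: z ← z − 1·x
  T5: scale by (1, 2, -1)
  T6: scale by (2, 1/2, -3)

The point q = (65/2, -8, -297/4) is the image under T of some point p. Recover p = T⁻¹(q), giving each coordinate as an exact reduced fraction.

p = (9/4, -4, -1)

T1 = [1 0 0 -3; 0 1 0 -4; 0 0 1 -6; 0 0 0 1]
T2·T1 = [1 0 0 -3; 0 1 0 -4; 2 0 1 -12; 0 0 0 1]
T3·…·T1 = [-3 0 -2 21; 0 1 0 -4; 2 0 1 -12; 0 0 0 1]
T4·…·T1 = [-3 0 -2 21; 0 1 0 -4; 5 0 3 -33; 0 0 0 1]
T5·…·T1 = [-3 0 -2 21; 0 2 0 -8; -5 0 -3 33; 0 0 0 1]
T6·…·T1 = [-6 0 -4 42; 0 1 0 -4; 15 0 9 -99; 0 0 0 1]
det M = 6; M⁻¹ = [3/2 0 2/3 3; 0 1 0 4; -5/2 0 -1 6; 0 0 0 1]
M⁻¹ · (65/2, -8, -297/4)ᵀ = (9/4, -4, -1)ᵀ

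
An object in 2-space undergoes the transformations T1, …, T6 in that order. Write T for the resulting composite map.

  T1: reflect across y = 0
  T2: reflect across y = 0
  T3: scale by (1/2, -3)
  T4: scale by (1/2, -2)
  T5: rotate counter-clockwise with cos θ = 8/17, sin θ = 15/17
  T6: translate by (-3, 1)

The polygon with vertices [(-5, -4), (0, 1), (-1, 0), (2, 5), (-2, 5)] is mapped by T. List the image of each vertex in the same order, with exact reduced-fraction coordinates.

image vertices: (299/17, -775/68), (-141/17, 65/17), (-53/17, 53/68), (-497/17, 529/34), (-505/17, 499/34)

T1 reflect across y = 0: (-5, -4) → (-5, 4); (0, 1) → (0, -1); (-1, 0) → (-1, 0); (2, 5) → (2, -5); (-2, 5) → (-2, -5)
T2 reflect across y = 0: (-5, 4) → (-5, -4); (0, -1) → (0, 1); (-1, 0) → (-1, 0); (2, -5) → (2, 5); (-2, -5) → (-2, 5)
T3 scale by (1/2, -3): (-5, -4) → (-5/2, 12); (0, 1) → (0, -3); (-1, 0) → (-1/2, 0); (2, 5) → (1, -15); (-2, 5) → (-1, -15)
T4 scale by (1/2, -2): (-5/2, 12) → (-5/4, -24); (0, -3) → (0, 6); (-1/2, 0) → (-1/4, 0); (1, -15) → (1/2, 30); (-1, -15) → (-1/2, 30)
T5 rotate counter-clockwise with cos θ = 8/17, sin θ = 15/17: (-5/4, -24) → (350/17, -843/68); (0, 6) → (-90/17, 48/17); (-1/4, 0) → (-2/17, -15/68); (1/2, 30) → (-446/17, 495/34); (-1/2, 30) → (-454/17, 465/34)
T6 translate by (-3, 1): (350/17, -843/68) → (299/17, -775/68); (-90/17, 48/17) → (-141/17, 65/17); (-2/17, -15/68) → (-53/17, 53/68); (-446/17, 495/34) → (-497/17, 529/34); (-454/17, 465/34) → (-505/17, 499/34)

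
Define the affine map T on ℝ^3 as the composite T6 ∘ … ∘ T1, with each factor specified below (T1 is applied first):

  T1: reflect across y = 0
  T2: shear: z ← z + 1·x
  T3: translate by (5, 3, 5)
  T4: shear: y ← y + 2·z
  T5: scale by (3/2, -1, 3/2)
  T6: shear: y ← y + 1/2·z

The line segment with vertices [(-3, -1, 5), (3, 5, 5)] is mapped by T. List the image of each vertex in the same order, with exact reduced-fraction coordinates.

T1 reflect across y = 0: (-3, -1, 5) → (-3, 1, 5); (3, 5, 5) → (3, -5, 5)
T2 shear: z ← z + 1·x: (-3, 1, 5) → (-3, 1, 2); (3, -5, 5) → (3, -5, 8)
T3 translate by (5, 3, 5): (-3, 1, 2) → (2, 4, 7); (3, -5, 8) → (8, -2, 13)
T4 shear: y ← y + 2·z: (2, 4, 7) → (2, 18, 7); (8, -2, 13) → (8, 24, 13)
T5 scale by (3/2, -1, 3/2): (2, 18, 7) → (3, -18, 21/2); (8, 24, 13) → (12, -24, 39/2)
T6 shear: y ← y + 1/2·z: (3, -18, 21/2) → (3, -51/4, 21/2); (12, -24, 39/2) → (12, -57/4, 39/2)

image vertices: (3, -51/4, 21/2), (12, -57/4, 39/2)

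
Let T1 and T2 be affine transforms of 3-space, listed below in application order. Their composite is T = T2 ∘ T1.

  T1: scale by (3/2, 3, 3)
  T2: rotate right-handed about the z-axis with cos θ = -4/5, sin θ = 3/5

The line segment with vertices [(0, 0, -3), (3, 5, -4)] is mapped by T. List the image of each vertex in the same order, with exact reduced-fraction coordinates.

image vertices: (0, 0, -9), (-63/5, -93/10, -12)

T1 scale by (3/2, 3, 3): (0, 0, -3) → (0, 0, -9); (3, 5, -4) → (9/2, 15, -12)
T2 rotate right-handed about the z-axis with cos θ = -4/5, sin θ = 3/5: (0, 0, -9) → (0, 0, -9); (9/2, 15, -12) → (-63/5, -93/10, -12)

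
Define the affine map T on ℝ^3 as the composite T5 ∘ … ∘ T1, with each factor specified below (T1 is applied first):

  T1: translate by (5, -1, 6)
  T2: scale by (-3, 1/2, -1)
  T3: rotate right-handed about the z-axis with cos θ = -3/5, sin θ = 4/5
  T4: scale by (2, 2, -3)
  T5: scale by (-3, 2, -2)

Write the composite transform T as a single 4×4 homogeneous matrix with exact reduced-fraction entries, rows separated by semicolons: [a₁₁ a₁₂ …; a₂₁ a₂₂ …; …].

T1 = [1 0 0 5; 0 1 0 -1; 0 0 1 6; 0 0 0 1]
T2·T1 = [-3 0 0 -15; 0 1/2 0 -1/2; 0 0 -1 -6; 0 0 0 1]
T3·…·T1 = [9/5 -2/5 0 47/5; -12/5 -3/10 0 -117/10; 0 0 -1 -6; 0 0 0 1]
T4·…·T1 = [18/5 -4/5 0 94/5; -24/5 -3/5 0 -117/5; 0 0 3 18; 0 0 0 1]
T5·…·T1 = [-54/5 12/5 0 -282/5; -48/5 -6/5 0 -234/5; 0 0 -6 -36; 0 0 0 1]

T = [-54/5 12/5 0 -282/5; -48/5 -6/5 0 -234/5; 0 0 -6 -36; 0 0 0 1]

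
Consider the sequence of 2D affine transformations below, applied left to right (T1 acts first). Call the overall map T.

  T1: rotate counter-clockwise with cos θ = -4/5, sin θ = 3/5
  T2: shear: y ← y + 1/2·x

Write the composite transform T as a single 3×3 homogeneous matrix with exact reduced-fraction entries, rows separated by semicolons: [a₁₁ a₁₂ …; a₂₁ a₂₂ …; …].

T = [-4/5 -3/5 0; 1/5 -11/10 0; 0 0 1]

T1 = [-4/5 -3/5 0; 3/5 -4/5 0; 0 0 1]
T2·T1 = [-4/5 -3/5 0; 1/5 -11/10 0; 0 0 1]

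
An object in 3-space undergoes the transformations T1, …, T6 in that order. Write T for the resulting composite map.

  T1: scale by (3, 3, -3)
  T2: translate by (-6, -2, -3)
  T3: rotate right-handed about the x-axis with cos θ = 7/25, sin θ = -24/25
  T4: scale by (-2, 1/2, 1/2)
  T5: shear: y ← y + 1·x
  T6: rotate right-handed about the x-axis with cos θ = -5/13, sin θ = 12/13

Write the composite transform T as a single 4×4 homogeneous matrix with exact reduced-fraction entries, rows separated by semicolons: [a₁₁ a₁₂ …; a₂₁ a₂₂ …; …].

T = [-6 0 0 12; 30/13 759/650 306/325 -1447/325; -72/13 306/325 -759/650 6033/650; 0 0 0 1]

T1 = [3 0 0 0; 0 3 0 0; 0 0 -3 0; 0 0 0 1]
T2·T1 = [3 0 0 -6; 0 3 0 -2; 0 0 -3 -3; 0 0 0 1]
T3·…·T1 = [3 0 0 -6; 0 21/25 -72/25 -86/25; 0 -72/25 -21/25 27/25; 0 0 0 1]
T4·…·T1 = [-6 0 0 12; 0 21/50 -36/25 -43/25; 0 -36/25 -21/50 27/50; 0 0 0 1]
T5·…·T1 = [-6 0 0 12; -6 21/50 -36/25 257/25; 0 -36/25 -21/50 27/50; 0 0 0 1]
T6·…·T1 = [-6 0 0 12; 30/13 759/650 306/325 -1447/325; -72/13 306/325 -759/650 6033/650; 0 0 0 1]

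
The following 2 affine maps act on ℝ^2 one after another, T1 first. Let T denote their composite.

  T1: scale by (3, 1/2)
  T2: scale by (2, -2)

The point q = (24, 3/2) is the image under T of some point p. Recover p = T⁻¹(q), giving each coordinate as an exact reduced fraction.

p = (4, -3/2)

T1 = [3 0 0; 0 1/2 0; 0 0 1]
T2·T1 = [6 0 0; 0 -1 0; 0 0 1]
det M = -6; M⁻¹ = [1/6 0 0; 0 -1 0; 0 0 1]
M⁻¹ · (24, 3/2)ᵀ = (4, -3/2)ᵀ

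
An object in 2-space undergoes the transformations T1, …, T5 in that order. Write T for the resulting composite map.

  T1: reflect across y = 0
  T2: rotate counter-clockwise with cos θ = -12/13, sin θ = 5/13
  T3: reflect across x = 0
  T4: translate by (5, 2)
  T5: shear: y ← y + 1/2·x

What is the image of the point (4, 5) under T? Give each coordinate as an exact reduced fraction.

T(p) = (88/13, 150/13)

T1 reflect across y = 0: (4, 5) → (4, -5)
T2 rotate counter-clockwise with cos θ = -12/13, sin θ = 5/13: (4, -5) → (-23/13, 80/13)
T3 reflect across x = 0: (-23/13, 80/13) → (23/13, 80/13)
T4 translate by (5, 2): (23/13, 80/13) → (88/13, 106/13)
T5 shear: y ← y + 1/2·x: (88/13, 106/13) → (88/13, 150/13)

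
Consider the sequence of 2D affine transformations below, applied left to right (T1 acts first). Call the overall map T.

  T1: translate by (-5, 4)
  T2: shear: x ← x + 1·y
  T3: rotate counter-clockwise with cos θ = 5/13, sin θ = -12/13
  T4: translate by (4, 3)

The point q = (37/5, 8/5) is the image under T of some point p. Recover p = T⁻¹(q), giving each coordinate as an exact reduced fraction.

p = (5, -7/5)

T1 = [1 0 -5; 0 1 4; 0 0 1]
T2·T1 = [1 1 -1; 0 1 4; 0 0 1]
T3·…·T1 = [5/13 17/13 43/13; -12/13 -7/13 32/13; 0 0 1]
T4·…·T1 = [5/13 17/13 95/13; -12/13 -7/13 71/13; 0 0 1]
det M = 1; M⁻¹ = [-7/13 -17/13 144/13; 12/13 5/13 -115/13; 0 0 1]
M⁻¹ · (37/5, 8/5)ᵀ = (5, -7/5)ᵀ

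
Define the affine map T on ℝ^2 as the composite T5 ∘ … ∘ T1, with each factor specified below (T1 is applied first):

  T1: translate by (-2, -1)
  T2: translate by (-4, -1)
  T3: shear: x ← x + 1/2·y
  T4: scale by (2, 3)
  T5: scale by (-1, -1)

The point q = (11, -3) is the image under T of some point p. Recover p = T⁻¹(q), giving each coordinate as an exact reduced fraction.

T1 = [1 0 -2; 0 1 -1; 0 0 1]
T2·T1 = [1 0 -6; 0 1 -2; 0 0 1]
T3·…·T1 = [1 1/2 -7; 0 1 -2; 0 0 1]
T4·…·T1 = [2 1 -14; 0 3 -6; 0 0 1]
T5·…·T1 = [-2 -1 14; 0 -3 6; 0 0 1]
det M = 6; M⁻¹ = [-1/2 1/6 6; 0 -1/3 2; 0 0 1]
M⁻¹ · (11, -3)ᵀ = (0, 3)ᵀ

p = (0, 3)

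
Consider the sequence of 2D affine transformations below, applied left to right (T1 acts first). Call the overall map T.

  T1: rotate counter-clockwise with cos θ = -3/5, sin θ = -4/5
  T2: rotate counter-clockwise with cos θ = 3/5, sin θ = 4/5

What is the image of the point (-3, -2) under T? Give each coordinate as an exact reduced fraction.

T(p) = (-69/25, 58/25)

T1 rotate counter-clockwise with cos θ = -3/5, sin θ = -4/5: (-3, -2) → (1/5, 18/5)
T2 rotate counter-clockwise with cos θ = 3/5, sin θ = 4/5: (1/5, 18/5) → (-69/25, 58/25)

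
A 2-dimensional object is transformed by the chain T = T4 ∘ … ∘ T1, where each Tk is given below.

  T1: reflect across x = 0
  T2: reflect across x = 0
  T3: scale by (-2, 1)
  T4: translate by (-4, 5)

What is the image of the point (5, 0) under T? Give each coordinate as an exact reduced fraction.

T(p) = (-14, 5)

T1 reflect across x = 0: (5, 0) → (-5, 0)
T2 reflect across x = 0: (-5, 0) → (5, 0)
T3 scale by (-2, 1): (5, 0) → (-10, 0)
T4 translate by (-4, 5): (-10, 0) → (-14, 5)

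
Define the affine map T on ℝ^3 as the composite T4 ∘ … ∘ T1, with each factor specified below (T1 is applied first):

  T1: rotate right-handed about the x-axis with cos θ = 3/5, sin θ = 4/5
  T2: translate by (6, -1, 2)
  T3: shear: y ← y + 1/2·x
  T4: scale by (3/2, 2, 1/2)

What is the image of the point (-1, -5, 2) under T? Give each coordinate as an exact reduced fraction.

T(p) = (15/2, -31/5, -2/5)

T1 rotate right-handed about the x-axis with cos θ = 3/5, sin θ = 4/5: (-1, -5, 2) → (-1, -23/5, -14/5)
T2 translate by (6, -1, 2): (-1, -23/5, -14/5) → (5, -28/5, -4/5)
T3 shear: y ← y + 1/2·x: (5, -28/5, -4/5) → (5, -31/10, -4/5)
T4 scale by (3/2, 2, 1/2): (5, -31/10, -4/5) → (15/2, -31/5, -2/5)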